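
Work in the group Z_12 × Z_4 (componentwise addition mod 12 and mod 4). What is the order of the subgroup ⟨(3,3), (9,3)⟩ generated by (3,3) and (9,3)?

8

|⟨(3,3)⟩| = 4 and |⟨(9,3)⟩| = 4, so |H| is a multiple of lcm(4, 4) = 4 and divides |G| = 48.
Closing under the operation: H = {(0,0), (0,2), (3,1), (3,3), (6,0), (6,2), (9,1), (9,3)}, so |H| = 8.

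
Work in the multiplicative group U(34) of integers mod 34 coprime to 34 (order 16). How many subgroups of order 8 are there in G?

|G| = 16 and 8 | 16, so subgroups of order 8 are possible by Lagrange.
The subgroups of order 8 are: {1, 9, 13, 15, 19, 21, 25, 33}.
So G has 1 subgroup of order 8.

1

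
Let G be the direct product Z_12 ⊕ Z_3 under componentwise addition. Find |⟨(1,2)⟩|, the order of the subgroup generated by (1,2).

12

The order of (1,2) in Z_12 × Z_3 is lcm(ord(1) in Z_12, ord(2) in Z_3).
ord(1) = 12 and ord(2) = 3, so |⟨(1,2)⟩| = lcm(12, 3) = 12.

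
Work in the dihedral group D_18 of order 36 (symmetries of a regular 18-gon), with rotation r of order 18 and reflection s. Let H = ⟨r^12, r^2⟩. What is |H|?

|⟨r^12⟩| = 3 and |⟨r^2⟩| = 9, so |H| is a multiple of lcm(3, 9) = 9 and divides |G| = 36.
Closing under the operation: H = {e, r^2, r^4, r^6, r^8, r^10, r^12, r^14, r^16}, so |H| = 9.

9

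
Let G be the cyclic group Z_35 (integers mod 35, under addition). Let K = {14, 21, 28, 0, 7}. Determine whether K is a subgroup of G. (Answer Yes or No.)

Yes

|K| = 5 divides |G| = 35, consistent with Lagrange.
K contains the identity, every element's inverse is in K, and K is closed under +: it is a subgroup.
In fact K = ⟨21⟩.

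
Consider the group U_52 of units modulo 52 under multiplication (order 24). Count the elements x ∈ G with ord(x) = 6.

The elements of order 6 are: 3, 17, 23, 35, 43, 49.
That's 6.

6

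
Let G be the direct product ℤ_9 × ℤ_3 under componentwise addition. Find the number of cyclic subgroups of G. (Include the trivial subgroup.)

8

A cyclic subgroup of order d is generated by each of its φ(d) elements of order d, so the cyclic subgroups of order d number (#elements of order d)/φ(d).
Cyclic subgroups by order — order 1: 1; order 3: 4; order 9: 3.
Total: 8.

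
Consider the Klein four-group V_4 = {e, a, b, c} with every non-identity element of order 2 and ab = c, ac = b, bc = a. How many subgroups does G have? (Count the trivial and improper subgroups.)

5

|G| = 4, so by Lagrange every subgroup order divides 4. Divisors: 1, 2, 4.
Subgroups by order — order 1: 1; order 2: 3; order 4: 1.
Total: 1 + 3 + 1 = 5.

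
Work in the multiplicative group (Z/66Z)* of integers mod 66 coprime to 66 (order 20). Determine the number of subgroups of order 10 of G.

3

|G| = 20 and 10 | 20, so subgroups of order 10 are possible by Lagrange.
The subgroups of order 10 are: {1, 7, 13, 19, 25, 31, 37, 43, 49, 61}; {1, 17, 25, 29, 31, 35, 37, 41, 49, 65}; {1, 5, 23, 25, 31, 37, 47, 49, 53, 59}.
So G has 3 subgroups of order 10.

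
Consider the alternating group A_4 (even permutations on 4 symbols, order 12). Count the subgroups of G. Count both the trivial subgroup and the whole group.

10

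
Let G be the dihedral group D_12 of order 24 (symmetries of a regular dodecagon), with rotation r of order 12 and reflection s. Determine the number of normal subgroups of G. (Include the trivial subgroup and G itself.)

G has 34 subgroups. Checking conjugation-invariance by order — order 1: 1/1 normal; order 2: 1/13 normal; order 3: 1/1 normal; order 4: 1/7 normal; order 6: 1/5 normal; order 8: 0/3 normal; order 12: 3/3 normal; order 24: 1/1 normal.
Total normal subgroups: 9.

9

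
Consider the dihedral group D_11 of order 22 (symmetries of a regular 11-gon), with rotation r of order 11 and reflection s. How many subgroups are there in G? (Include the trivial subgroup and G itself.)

14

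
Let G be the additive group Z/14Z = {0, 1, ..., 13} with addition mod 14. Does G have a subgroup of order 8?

No

8 does not divide |G| = 14, so by Lagrange no subgroup of order 8 exists.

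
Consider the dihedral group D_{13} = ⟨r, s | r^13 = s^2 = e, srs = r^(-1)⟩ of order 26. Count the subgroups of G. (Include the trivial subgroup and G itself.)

|G| = 26, so by Lagrange every subgroup order divides 26. Divisors: 1, 2, 13, 26.
Subgroups by order — order 1: 1; order 2: 13; order 13: 1; order 26: 1.
Total: 1 + 13 + 1 + 1 = 16.

16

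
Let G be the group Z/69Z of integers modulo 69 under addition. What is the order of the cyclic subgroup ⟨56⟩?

In Z/69Z, the order of an element a is n/gcd(a, n).
gcd(56, 69) = 1, so |⟨56⟩| = 69/1 = 69.

69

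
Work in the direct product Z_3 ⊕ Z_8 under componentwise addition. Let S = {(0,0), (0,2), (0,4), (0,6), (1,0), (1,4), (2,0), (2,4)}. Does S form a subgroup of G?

No

Closure fails: (2,4) + (0,6) = (2,2) ∉ S. So S is not a subgroup.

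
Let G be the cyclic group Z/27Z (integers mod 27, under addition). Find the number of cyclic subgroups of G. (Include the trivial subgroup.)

4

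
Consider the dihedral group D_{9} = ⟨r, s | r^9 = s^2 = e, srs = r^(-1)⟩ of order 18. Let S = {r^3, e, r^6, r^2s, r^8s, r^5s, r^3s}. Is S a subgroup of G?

No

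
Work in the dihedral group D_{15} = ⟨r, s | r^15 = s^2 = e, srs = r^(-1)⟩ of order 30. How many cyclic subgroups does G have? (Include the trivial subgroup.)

19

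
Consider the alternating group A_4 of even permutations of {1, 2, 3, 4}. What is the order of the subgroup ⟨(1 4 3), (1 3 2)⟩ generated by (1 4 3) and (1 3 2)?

|⟨(1 4 3)⟩| = 3 and |⟨(1 3 2)⟩| = 3, so |H| is a multiple of lcm(3, 3) = 3 and divides |G| = 12.
Closing {(1 4 3), (1 3 2)} under the group operation gives all of G, so |H| = 12.

12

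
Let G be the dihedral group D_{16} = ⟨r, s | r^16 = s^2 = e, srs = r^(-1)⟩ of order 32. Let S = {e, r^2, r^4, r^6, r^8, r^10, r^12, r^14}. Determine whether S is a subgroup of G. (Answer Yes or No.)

|S| = 8 divides |G| = 32, consistent with Lagrange.
S contains the identity, every element's inverse is in S, and S is closed under ·: it is a subgroup.
In fact S = ⟨r^2⟩.

Yes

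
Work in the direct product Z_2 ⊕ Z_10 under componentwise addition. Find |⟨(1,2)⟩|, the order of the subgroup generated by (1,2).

10

The order of (1,2) in Z_2 × Z_10 is lcm(ord(1) in Z_2, ord(2) in Z_10).
ord(1) = 2 and ord(2) = 5, so |⟨(1,2)⟩| = lcm(2, 5) = 10.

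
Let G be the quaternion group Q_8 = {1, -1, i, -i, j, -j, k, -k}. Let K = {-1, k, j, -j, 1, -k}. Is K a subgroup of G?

No

|K| = 6 does not divide |G| = 8, so by Lagrange K is not a subgroup.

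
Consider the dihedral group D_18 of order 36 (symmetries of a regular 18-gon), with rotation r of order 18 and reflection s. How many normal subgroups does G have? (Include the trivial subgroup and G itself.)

9

G has 45 subgroups. Checking conjugation-invariance by order — order 1: 1/1 normal; order 2: 1/19 normal; order 3: 1/1 normal; order 4: 0/9 normal; order 6: 1/7 normal; order 9: 1/1 normal; order 12: 0/3 normal; order 18: 3/3 normal; order 36: 1/1 normal.
Total normal subgroups: 9.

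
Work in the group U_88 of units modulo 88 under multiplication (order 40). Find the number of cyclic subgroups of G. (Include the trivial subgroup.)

Group the elements of G by the cyclic subgroup they generate; each cyclic subgroup of order d accounts for φ(d) elements.
Cyclic subgroups by order — order 1: 1; order 2: 7; order 5: 1; order 10: 7.
Total: 16.

16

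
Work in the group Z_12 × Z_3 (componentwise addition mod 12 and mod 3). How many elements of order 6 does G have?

8

An element (a,b) has order lcm(ord(a), ord(b)); count pairs with lcm equal to 6.
Enumerating gives 8 such elements.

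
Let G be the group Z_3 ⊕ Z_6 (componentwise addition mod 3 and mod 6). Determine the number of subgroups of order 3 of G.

|G| = 18 and 3 | 18, so subgroups of order 3 are possible by Lagrange.
The subgroups of order 3 are: {(0,0), (0,2), (0,4)}; {(0,0), (1,0), (2,0)}; {(0,0), (1,2), (2,4)}; {(0,0), (1,4), (2,2)}.
So G has 4 subgroups of order 3.

4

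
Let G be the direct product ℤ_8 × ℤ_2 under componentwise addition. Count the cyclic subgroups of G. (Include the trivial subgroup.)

8

Each element a generates a cyclic subgroup ⟨a⟩; distinct elements may generate the same one (a cyclic group of order d has φ(d) generators).
Cyclic subgroups by order — order 1: 1; order 2: 3; order 4: 2; order 8: 2.
Total: 8.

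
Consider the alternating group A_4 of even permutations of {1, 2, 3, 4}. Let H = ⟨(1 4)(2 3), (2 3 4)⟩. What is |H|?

12

|⟨(1 4)(2 3)⟩| = 2 and |⟨(2 3 4)⟩| = 3, so |H| is a multiple of lcm(2, 3) = 6 and divides |G| = 12.
Closing {(1 4)(2 3), (2 3 4)} under the group operation gives all of G, so |H| = 12.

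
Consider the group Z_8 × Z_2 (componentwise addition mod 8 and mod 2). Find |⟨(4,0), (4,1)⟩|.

4

|⟨(4,0)⟩| = 2 and |⟨(4,1)⟩| = 2, so |H| is a multiple of lcm(2, 2) = 2 and divides |G| = 16.
Closing under the operation: H = {(0,0), (0,1), (4,0), (4,1)}, so |H| = 4.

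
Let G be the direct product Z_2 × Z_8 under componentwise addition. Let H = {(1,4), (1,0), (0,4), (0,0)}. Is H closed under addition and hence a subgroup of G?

Yes

|H| = 4 divides |G| = 16, consistent with Lagrange.
H contains the identity, every element's inverse is in H, and H is closed under +: it is a subgroup.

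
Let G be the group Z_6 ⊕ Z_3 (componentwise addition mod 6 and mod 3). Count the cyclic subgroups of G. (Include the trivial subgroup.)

10

A cyclic subgroup of order d is generated by each of its φ(d) elements of order d, so the cyclic subgroups of order d number (#elements of order d)/φ(d).
Cyclic subgroups by order — order 1: 1; order 2: 1; order 3: 4; order 6: 4.
Total: 10.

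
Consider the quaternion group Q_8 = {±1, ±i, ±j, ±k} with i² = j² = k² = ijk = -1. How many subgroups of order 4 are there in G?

3

|G| = 8 and 4 | 8, so subgroups of order 4 are possible by Lagrange.
The subgroups of order 4 are: {1, -1, i, -i}; {1, -1, j, -j}; {1, -1, k, -k}.
So G has 3 subgroups of order 4.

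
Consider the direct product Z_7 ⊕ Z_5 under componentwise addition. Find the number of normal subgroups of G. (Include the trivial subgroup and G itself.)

4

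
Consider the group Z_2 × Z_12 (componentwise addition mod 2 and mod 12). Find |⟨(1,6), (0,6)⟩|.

|⟨(1,6)⟩| = 2 and |⟨(0,6)⟩| = 2, so |H| is a multiple of lcm(2, 2) = 2 and divides |G| = 24.
Closing under the operation: H = {(0,0), (0,6), (1,0), (1,6)}, so |H| = 4.

4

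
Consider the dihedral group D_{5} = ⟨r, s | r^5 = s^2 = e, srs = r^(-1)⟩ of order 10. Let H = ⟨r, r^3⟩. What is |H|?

5

|⟨r⟩| = 5 and |⟨r^3⟩| = 5, so |H| is a multiple of lcm(5, 5) = 5 and divides |G| = 10.
Closing under the operation: H = {e, r, r^2, r^3, r^4}, so |H| = 5.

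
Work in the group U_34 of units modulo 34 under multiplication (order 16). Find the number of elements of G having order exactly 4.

2

The elements of order 4 are: 13, 21.
That's 2.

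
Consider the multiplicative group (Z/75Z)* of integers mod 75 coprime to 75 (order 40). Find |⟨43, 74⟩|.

|⟨43⟩| = 4 and |⟨74⟩| = 2, so |H| is a multiple of lcm(4, 2) = 4 and divides |G| = 40.
Closing under the operation: H = {1, 7, 26, 32, 43, 49, 68, 74}, so |H| = 8.

8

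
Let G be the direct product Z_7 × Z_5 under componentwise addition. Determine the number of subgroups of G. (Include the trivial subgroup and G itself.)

|G| = 35, so by Lagrange every subgroup order divides 35. Divisors: 1, 5, 7, 35.
Subgroups by order — order 1: 1; order 5: 1; order 7: 1; order 35: 1.
Total: 1 + 1 + 1 + 1 = 4.

4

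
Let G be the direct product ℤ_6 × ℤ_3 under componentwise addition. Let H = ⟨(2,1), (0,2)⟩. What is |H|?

|⟨(2,1)⟩| = 3 and |⟨(0,2)⟩| = 3, so |H| is a multiple of lcm(3, 3) = 3 and divides |G| = 18.
Closing under the operation: H = {(0,0), (0,1), (0,2), (2,0), (2,1), (2,2), (4,0), (4,1), (4,2)}, so |H| = 9.

9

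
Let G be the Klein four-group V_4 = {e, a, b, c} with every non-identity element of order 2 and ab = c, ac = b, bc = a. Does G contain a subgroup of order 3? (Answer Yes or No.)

3 does not divide |G| = 4, so by Lagrange no subgroup of order 3 exists.

No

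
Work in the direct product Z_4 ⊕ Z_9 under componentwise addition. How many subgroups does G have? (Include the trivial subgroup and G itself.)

|G| = 36, so by Lagrange every subgroup order divides 36. Divisors: 1, 2, 3, 4, 6, 9, 12, 18, 36.
Subgroups by order — order 1: 1; order 2: 1; order 3: 1; order 4: 1; order 6: 1; order 9: 1; order 12: 1; order 18: 1; order 36: 1.
Total: 1 + 1 + 1 + 1 + 1 + 1 + 1 + 1 + 1 = 9.

9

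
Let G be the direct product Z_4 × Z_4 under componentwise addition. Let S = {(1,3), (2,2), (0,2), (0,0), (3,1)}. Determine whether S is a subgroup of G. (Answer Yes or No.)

|S| = 5 does not divide |G| = 16, so by Lagrange S is not a subgroup.

No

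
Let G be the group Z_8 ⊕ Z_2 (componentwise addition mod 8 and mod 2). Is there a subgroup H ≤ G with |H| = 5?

5 does not divide |G| = 16, so by Lagrange no subgroup of order 5 exists.

No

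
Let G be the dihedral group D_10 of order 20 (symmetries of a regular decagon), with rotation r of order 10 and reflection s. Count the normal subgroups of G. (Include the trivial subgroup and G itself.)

7

G has 22 subgroups. Checking conjugation-invariance by order — order 1: 1/1 normal; order 2: 1/11 normal; order 4: 0/5 normal; order 5: 1/1 normal; order 10: 3/3 normal; order 20: 1/1 normal.
Total normal subgroups: 7.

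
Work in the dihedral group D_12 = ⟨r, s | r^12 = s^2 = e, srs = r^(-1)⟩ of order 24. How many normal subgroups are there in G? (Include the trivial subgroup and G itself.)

9

G has 34 subgroups. Checking conjugation-invariance by order — order 1: 1/1 normal; order 2: 1/13 normal; order 3: 1/1 normal; order 4: 1/7 normal; order 6: 1/5 normal; order 8: 0/3 normal; order 12: 3/3 normal; order 24: 1/1 normal.
Total normal subgroups: 9.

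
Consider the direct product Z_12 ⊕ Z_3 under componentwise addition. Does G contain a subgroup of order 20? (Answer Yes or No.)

20 does not divide |G| = 36, so by Lagrange no subgroup of order 20 exists.

No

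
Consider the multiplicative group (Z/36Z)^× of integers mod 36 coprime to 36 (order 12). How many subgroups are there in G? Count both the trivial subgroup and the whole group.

10

|G| = 12, so by Lagrange every subgroup order divides 12. Divisors: 1, 2, 3, 4, 6, 12.
Subgroups by order — order 1: 1; order 2: 3; order 3: 1; order 4: 1; order 6: 3; order 12: 1.
Total: 1 + 3 + 1 + 1 + 3 + 1 = 10.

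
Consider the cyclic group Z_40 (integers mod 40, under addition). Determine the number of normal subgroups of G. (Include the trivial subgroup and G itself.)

G is abelian, so every subgroup is normal.
G has 8 subgroups in total, hence 8 normal subgroups.

8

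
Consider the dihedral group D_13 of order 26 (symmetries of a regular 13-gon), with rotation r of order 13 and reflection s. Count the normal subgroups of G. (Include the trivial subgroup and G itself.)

G has 16 subgroups. Checking conjugation-invariance by order — order 1: 1/1 normal; order 2: 0/13 normal; order 13: 1/1 normal; order 26: 1/1 normal.
Total normal subgroups: 3.

3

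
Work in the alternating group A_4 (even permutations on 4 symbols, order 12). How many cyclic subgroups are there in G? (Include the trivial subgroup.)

Each element a generates a cyclic subgroup ⟨a⟩; distinct elements may generate the same one (a cyclic group of order d has φ(d) generators).
Cyclic subgroups by order — order 1: 1; order 2: 3; order 3: 4.
Total: 8.

8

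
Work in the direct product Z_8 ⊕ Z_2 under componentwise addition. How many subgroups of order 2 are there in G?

3

|G| = 16 and 2 | 16, so subgroups of order 2 are possible by Lagrange.
The subgroups of order 2 are: {(0,0), (0,1)}; {(0,0), (4,0)}; {(0,0), (4,1)}.
So G has 3 subgroups of order 2.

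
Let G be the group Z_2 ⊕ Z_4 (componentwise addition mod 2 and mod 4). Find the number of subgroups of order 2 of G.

|G| = 8 and 2 | 8, so subgroups of order 2 are possible by Lagrange.
The subgroups of order 2 are: {(0,0), (0,2)}; {(0,0), (1,0)}; {(0,0), (1,2)}.
So G has 3 subgroups of order 2.

3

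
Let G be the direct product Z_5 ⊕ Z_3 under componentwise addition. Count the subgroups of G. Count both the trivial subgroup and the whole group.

|G| = 15, so by Lagrange every subgroup order divides 15. Divisors: 1, 3, 5, 15.
Subgroups by order — order 1: 1; order 3: 1; order 5: 1; order 15: 1.
Total: 1 + 1 + 1 + 1 = 4.

4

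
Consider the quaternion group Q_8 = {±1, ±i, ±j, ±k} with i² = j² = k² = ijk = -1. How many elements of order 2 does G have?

1

The elements of order 2 are: -1.
That's 1.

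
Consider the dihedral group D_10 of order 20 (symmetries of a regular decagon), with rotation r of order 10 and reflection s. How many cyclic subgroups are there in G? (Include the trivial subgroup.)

Group the elements of G by the cyclic subgroup they generate; each cyclic subgroup of order d accounts for φ(d) elements.
Cyclic subgroups by order — order 1: 1; order 2: 11; order 5: 1; order 10: 1.
Total: 14.

14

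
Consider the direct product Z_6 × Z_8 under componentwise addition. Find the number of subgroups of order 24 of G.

|G| = 48 and 24 | 48, so subgroups of order 24 are possible by Lagrange.
The subgroups of order 24 are: {(0,0), (0,1), (0,2), (0,3), (0,4), (0,5), (0,6), (0,7), (2,0), (2,1), (2,2), (2,3), (2,4), (2,5), (2,6), (2,7), (4,0), (4,1), (4,2), (4,3), (4,4), (4,5), (4,6), (4,7)}; {(0,0), (0,2), (0,4), (0,6), (1,0), (1,2), (1,4), (1,6), (2,0), (2,2), (2,4), (2,6), (3,0), (3,2), (3,4), (3,6), (4,0), (4,2), (4,4), (4,6), (5,0), (5,2), (5,4), (5,6)}; {(0,0), (0,2), (0,4), (0,6), (1,1), (1,3), (1,5), (1,7), (2,0), (2,2), (2,4), (2,6), (3,1), (3,3), (3,5), (3,7), (4,0), (4,2), (4,4), (4,6), (5,1), (5,3), (5,5), (5,7)}.
So G has 3 subgroups of order 24.

3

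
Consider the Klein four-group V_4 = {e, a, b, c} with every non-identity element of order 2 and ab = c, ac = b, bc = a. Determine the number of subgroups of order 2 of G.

3

|G| = 4 and 2 | 4, so subgroups of order 2 are possible by Lagrange.
The subgroups of order 2 are: {e, a}; {e, b}; {e, c}.
So G has 3 subgroups of order 2.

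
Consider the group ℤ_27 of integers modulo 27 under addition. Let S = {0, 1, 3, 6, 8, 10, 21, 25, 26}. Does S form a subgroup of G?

No

3 ∈ S but its inverse 24 ∉ S, so S is not a subgroup.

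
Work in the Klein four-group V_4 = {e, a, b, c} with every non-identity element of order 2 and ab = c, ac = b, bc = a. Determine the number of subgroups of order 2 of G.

3

|G| = 4 and 2 | 4, so subgroups of order 2 are possible by Lagrange.
The subgroups of order 2 are: {e, a}; {e, b}; {e, c}.
So G has 3 subgroups of order 2.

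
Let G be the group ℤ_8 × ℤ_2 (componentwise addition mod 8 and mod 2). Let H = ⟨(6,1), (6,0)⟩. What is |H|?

8

|⟨(6,1)⟩| = 4 and |⟨(6,0)⟩| = 4, so |H| is a multiple of lcm(4, 4) = 4 and divides |G| = 16.
Closing under the operation: H = {(0,0), (0,1), (2,0), (2,1), (4,0), (4,1), (6,0), (6,1)}, so |H| = 8.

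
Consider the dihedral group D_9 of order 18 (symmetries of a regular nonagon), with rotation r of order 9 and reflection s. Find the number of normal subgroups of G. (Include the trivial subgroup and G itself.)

G has 16 subgroups. Checking conjugation-invariance by order — order 1: 1/1 normal; order 2: 0/9 normal; order 3: 1/1 normal; order 6: 0/3 normal; order 9: 1/1 normal; order 18: 1/1 normal.
Total normal subgroups: 4.

4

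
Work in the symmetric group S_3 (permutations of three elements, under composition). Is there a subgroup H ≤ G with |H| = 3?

3 | 6. A subgroup of order 3 is {e, (1 2 3), (1 3 2)}.

Yes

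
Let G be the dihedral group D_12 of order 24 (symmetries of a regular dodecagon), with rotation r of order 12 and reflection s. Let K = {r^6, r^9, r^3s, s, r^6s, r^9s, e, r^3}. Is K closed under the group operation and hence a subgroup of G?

|K| = 8 divides |G| = 24, consistent with Lagrange.
K contains the identity, every element's inverse is in K, and K is closed under ·: it is a subgroup.

Yes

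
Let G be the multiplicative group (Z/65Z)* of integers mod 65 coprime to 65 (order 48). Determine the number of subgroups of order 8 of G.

|G| = 48 and 8 | 48, so subgroups of order 8 are possible by Lagrange.
The subgroups of order 8 are: {1, 12, 14, 27, 38, 51, 53, 64}; {1, 8, 14, 18, 47, 51, 57, 64}; {1, 14, 21, 31, 34, 44, 51, 64}.
So G has 3 subgroups of order 8.

3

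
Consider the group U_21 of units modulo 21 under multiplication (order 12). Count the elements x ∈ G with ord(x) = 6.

6

The elements of order 6 are: 2, 5, 10, 11, 17, 19.
That's 6.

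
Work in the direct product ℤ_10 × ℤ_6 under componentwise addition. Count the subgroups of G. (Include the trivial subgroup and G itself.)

|G| = 60, so by Lagrange every subgroup order divides 60. Divisors: 1, 2, 3, 4, 5, 6, 10, 12, 15, 20, 30, 60.
Subgroups by order — order 1: 1; order 2: 3; order 3: 1; order 4: 1; order 5: 1; order 6: 3; order 10: 3; order 12: 1; order 15: 1; order 20: 1; order 30: 3; order 60: 1.
Total: 1 + 3 + 1 + 1 + 1 + 3 + 3 + 1 + 1 + 1 + 3 + 1 = 20.

20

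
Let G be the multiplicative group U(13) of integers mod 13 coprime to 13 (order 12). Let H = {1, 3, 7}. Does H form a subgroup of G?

3 ∈ H but its inverse 9 ∉ H, so H is not a subgroup.

No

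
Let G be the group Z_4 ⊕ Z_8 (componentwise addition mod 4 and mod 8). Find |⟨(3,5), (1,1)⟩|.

|⟨(3,5)⟩| = 8 and |⟨(1,1)⟩| = 8, so |H| is a multiple of lcm(8, 8) = 8 and divides |G| = 32.
Closing under the operation: H = {(0,0), (0,2), (0,4), (0,6), (1,1), (1,3), (1,5), (1,7), (2,0), (2,2), (2,4), (2,6), (3,1), (3,3), (3,5), (3,7)}, so |H| = 16.

16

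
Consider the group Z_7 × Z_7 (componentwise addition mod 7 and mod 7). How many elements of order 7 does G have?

An element (a,b) has order lcm(ord(a), ord(b)); count pairs with lcm equal to 7.
Enumerating gives 48 such elements.

48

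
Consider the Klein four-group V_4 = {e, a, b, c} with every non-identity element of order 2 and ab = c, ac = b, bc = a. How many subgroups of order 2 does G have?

|G| = 4 and 2 | 4, so subgroups of order 2 are possible by Lagrange.
The subgroups of order 2 are: {e, a}; {e, b}; {e, c}.
So G has 3 subgroups of order 2.

3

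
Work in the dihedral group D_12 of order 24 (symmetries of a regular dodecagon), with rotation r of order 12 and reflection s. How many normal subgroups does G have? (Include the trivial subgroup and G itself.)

9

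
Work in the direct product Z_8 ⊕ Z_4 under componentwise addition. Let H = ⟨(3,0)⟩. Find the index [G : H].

4

|⟨(3,0)⟩| = 8 and |G| = 32.
By Lagrange, [G : H] = |G|/|H| = 32/8 = 4.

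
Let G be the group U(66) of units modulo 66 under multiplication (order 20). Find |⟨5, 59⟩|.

|⟨5⟩| = 10 and |⟨59⟩| = 10, so |H| is a multiple of lcm(10, 10) = 10 and divides |G| = 20.
Closing under the operation: H = {1, 5, 23, 25, 31, 37, 47, 49, 53, 59}, so |H| = 10.

10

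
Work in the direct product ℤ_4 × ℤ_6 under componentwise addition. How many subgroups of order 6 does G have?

3

|G| = 24 and 6 | 24, so subgroups of order 6 are possible by Lagrange.
The subgroups of order 6 are: {(0,0), (0,1), (0,2), (0,3), (0,4), (0,5)}; {(0,0), (0,2), (0,4), (2,0), (2,2), (2,4)}; {(0,0), (0,2), (0,4), (2,1), (2,3), (2,5)}.
So G has 3 subgroups of order 6.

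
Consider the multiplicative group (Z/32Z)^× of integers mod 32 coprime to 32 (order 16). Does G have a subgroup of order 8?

Yes

8 | 16. A subgroup of order 8 is {1, 3, 9, 11, 17, 19, 25, 27}.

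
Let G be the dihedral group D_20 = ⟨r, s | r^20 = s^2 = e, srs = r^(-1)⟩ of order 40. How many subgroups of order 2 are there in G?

21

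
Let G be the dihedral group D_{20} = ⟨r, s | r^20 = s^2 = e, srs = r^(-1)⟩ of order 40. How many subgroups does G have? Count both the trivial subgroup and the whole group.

48

|G| = 40, so by Lagrange every subgroup order divides 40. Divisors: 1, 2, 4, 5, 8, 10, 20, 40.
Subgroups by order — order 1: 1; order 2: 21; order 4: 11; order 5: 1; order 8: 5; order 10: 5; order 20: 3; order 40: 1.
Total: 1 + 21 + 11 + 1 + 5 + 5 + 3 + 1 = 48.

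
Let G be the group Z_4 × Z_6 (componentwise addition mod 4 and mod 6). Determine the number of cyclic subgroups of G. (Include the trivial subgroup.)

12

A cyclic subgroup of order d is generated by each of its φ(d) elements of order d, so the cyclic subgroups of order d number (#elements of order d)/φ(d).
Cyclic subgroups by order — order 1: 1; order 2: 3; order 3: 1; order 4: 2; order 6: 3; order 12: 2.
Total: 12.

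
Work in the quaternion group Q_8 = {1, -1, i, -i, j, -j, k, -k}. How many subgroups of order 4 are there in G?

|G| = 8 and 4 | 8, so subgroups of order 4 are possible by Lagrange.
The subgroups of order 4 are: {1, -1, i, -i}; {1, -1, j, -j}; {1, -1, k, -k}.
So G has 3 subgroups of order 4.

3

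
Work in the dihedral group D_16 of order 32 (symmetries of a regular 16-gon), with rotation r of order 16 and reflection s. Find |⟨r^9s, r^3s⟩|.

16

|⟨r^9s⟩| = 2 and |⟨r^3s⟩| = 2, so |H| is a multiple of lcm(2, 2) = 2 and divides |G| = 32.
Closing under the operation: H = {e, r^2, r^4, r^6, r^8, r^10, r^12, r^14, rs, r^3s, r^5s, r^7s, r^9s, r^11s, r^13s, r^15s}, so |H| = 16.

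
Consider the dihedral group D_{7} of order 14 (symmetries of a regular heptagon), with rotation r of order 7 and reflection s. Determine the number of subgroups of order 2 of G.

7

|G| = 14 and 2 | 14, so subgroups of order 2 are possible by Lagrange.
The subgroups of order 2 are: {e, r^2s}; {e, r^3s}; {e, r^4s}; {e, r^5s}; … (7 in all).
So G has 7 subgroups of order 2.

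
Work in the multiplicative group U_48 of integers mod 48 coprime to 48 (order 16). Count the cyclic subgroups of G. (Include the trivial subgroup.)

12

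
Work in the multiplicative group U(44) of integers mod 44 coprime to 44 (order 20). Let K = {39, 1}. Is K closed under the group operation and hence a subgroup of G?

No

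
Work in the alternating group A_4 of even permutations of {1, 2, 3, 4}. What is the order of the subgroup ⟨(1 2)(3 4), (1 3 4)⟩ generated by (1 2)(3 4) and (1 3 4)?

|⟨(1 2)(3 4)⟩| = 2 and |⟨(1 3 4)⟩| = 3, so |H| is a multiple of lcm(2, 3) = 6 and divides |G| = 12.
Closing {(1 2)(3 4), (1 3 4)} under the group operation gives all of G, so |H| = 12.

12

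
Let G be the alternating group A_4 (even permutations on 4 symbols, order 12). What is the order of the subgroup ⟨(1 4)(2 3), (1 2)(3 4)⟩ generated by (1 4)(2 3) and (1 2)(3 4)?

4

|⟨(1 4)(2 3)⟩| = 2 and |⟨(1 2)(3 4)⟩| = 2, so |H| is a multiple of lcm(2, 2) = 2 and divides |G| = 12.
Closing under the operation: H = {e, (1 2)(3 4), (1 3)(2 4), (1 4)(2 3)}, so |H| = 4.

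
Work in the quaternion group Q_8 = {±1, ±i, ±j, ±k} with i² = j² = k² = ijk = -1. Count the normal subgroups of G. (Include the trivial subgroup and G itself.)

6

G has 6 subgroups. Checking conjugation-invariance by order — order 1: 1/1 normal; order 2: 1/1 normal; order 4: 3/3 normal; order 8: 1/1 normal.
Total normal subgroups: 6.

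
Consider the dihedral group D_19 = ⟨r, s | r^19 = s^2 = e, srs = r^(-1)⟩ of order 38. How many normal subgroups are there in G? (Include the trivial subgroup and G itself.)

3

G has 22 subgroups. Checking conjugation-invariance by order — order 1: 1/1 normal; order 2: 0/19 normal; order 19: 1/1 normal; order 38: 1/1 normal.
Total normal subgroups: 3.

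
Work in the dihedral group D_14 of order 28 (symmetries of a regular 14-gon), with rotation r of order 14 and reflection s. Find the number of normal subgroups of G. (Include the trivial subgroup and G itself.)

G has 28 subgroups. Checking conjugation-invariance by order — order 1: 1/1 normal; order 2: 1/15 normal; order 4: 0/7 normal; order 7: 1/1 normal; order 14: 3/3 normal; order 28: 1/1 normal.
Total normal subgroups: 7.

7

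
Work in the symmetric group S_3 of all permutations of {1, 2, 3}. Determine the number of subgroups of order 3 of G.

|G| = 6 and 3 | 6, so subgroups of order 3 are possible by Lagrange.
The subgroups of order 3 are: {e, (1 2 3), (1 3 2)}.
So G has 1 subgroup of order 3.

1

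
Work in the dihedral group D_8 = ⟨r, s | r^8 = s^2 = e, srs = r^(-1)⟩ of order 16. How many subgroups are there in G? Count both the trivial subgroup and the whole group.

|G| = 16, so by Lagrange every subgroup order divides 16. Divisors: 1, 2, 4, 8, 16.
Subgroups by order — order 1: 1; order 2: 9; order 4: 5; order 8: 3; order 16: 1.
Total: 1 + 9 + 5 + 3 + 1 = 19.

19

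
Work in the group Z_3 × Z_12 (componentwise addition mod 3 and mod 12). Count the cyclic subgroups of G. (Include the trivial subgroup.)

Each element a generates a cyclic subgroup ⟨a⟩; distinct elements may generate the same one (a cyclic group of order d has φ(d) generators).
Cyclic subgroups by order — order 1: 1; order 2: 1; order 3: 4; order 4: 1; order 6: 4; order 12: 4.
Total: 15.

15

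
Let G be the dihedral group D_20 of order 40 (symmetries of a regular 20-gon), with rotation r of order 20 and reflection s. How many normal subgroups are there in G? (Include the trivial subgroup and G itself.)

9

G has 48 subgroups. Checking conjugation-invariance by order — order 1: 1/1 normal; order 2: 1/21 normal; order 4: 1/11 normal; order 5: 1/1 normal; order 8: 0/5 normal; order 10: 1/5 normal; order 20: 3/3 normal; order 40: 1/1 normal.
Total normal subgroups: 9.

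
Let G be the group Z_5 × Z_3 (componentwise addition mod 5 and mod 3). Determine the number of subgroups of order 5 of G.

1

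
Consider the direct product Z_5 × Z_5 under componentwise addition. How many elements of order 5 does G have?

An element (a,b) has order lcm(ord(a), ord(b)); count pairs with lcm equal to 5.
Enumerating gives 24 such elements.

24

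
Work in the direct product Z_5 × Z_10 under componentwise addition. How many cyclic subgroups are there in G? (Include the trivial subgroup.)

Each element a generates a cyclic subgroup ⟨a⟩; distinct elements may generate the same one (a cyclic group of order d has φ(d) generators).
Cyclic subgroups by order — order 1: 1; order 2: 1; order 5: 6; order 10: 6.
Total: 14.

14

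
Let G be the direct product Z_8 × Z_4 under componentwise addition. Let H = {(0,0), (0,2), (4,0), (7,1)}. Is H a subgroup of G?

No

(7,1) ∈ H but its inverse (1,3) ∉ H, so H is not a subgroup.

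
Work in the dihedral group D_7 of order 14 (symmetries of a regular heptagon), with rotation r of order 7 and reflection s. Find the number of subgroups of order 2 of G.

|G| = 14 and 2 | 14, so subgroups of order 2 are possible by Lagrange.
The subgroups of order 2 are: {e, r^2s}; {e, r^3s}; {e, r^4s}; {e, r^5s}; … (7 in all).
So G has 7 subgroups of order 2.

7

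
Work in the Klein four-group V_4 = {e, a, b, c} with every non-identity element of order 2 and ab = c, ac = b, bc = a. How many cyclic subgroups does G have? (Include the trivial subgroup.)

Each element a generates a cyclic subgroup ⟨a⟩; distinct elements may generate the same one (a cyclic group of order d has φ(d) generators).
Cyclic subgroups by order — order 1: 1; order 2: 3.
Total: 4.

4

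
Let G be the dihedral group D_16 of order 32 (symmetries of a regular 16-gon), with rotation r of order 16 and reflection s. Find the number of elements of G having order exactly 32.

0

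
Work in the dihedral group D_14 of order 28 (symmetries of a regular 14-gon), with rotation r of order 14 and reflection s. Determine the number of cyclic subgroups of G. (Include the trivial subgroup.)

18

A cyclic subgroup of order d is generated by each of its φ(d) elements of order d, so the cyclic subgroups of order d number (#elements of order d)/φ(d).
Cyclic subgroups by order — order 1: 1; order 2: 15; order 7: 1; order 14: 1.
Total: 18.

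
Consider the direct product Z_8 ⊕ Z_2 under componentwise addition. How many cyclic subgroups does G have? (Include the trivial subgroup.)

8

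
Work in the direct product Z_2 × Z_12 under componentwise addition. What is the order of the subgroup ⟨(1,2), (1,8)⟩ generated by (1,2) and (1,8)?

12

|⟨(1,2)⟩| = 6 and |⟨(1,8)⟩| = 6, so |H| is a multiple of lcm(6, 6) = 6 and divides |G| = 24.
Closing under the operation: H = {(0,0), (0,2), (0,4), (0,6), (0,8), (0,10), (1,0), (1,2), (1,4), (1,6), (1,8), (1,10)}, so |H| = 12.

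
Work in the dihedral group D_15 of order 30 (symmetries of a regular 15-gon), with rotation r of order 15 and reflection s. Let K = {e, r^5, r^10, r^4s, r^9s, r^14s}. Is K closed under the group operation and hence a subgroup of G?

|K| = 6 divides |G| = 30, consistent with Lagrange.
K contains the identity, every element's inverse is in K, and K is closed under ·: it is a subgroup.

Yes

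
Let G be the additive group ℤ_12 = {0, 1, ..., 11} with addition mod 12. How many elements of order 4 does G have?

2

In a cyclic group of order 12, the number of elements of order d (for d | 12) is φ(d).
φ(4) = 2.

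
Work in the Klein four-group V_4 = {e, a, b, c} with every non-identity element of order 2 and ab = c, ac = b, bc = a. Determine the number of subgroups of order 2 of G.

3

|G| = 4 and 2 | 4, so subgroups of order 2 are possible by Lagrange.
The subgroups of order 2 are: {e, a}; {e, b}; {e, c}.
So G has 3 subgroups of order 2.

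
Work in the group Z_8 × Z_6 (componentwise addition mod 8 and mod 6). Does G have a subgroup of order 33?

No

33 does not divide |G| = 48, so by Lagrange no subgroup of order 33 exists.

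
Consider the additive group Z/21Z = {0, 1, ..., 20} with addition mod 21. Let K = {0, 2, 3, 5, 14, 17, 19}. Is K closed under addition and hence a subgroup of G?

17 ∈ K but its inverse 4 ∉ K, so K is not a subgroup.

No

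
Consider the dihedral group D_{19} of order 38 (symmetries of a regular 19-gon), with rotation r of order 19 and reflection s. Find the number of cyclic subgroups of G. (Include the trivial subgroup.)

21

Each element a generates a cyclic subgroup ⟨a⟩; distinct elements may generate the same one (a cyclic group of order d has φ(d) generators).
Cyclic subgroups by order — order 1: 1; order 2: 19; order 19: 1.
Total: 21.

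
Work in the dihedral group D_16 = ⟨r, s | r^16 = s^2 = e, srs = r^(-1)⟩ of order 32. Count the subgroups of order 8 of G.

5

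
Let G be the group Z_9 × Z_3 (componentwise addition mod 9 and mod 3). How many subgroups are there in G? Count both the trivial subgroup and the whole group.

10

|G| = 27, so by Lagrange every subgroup order divides 27. Divisors: 1, 3, 9, 27.
Subgroups by order — order 1: 1; order 3: 4; order 9: 4; order 27: 1.
Total: 1 + 4 + 4 + 1 = 10.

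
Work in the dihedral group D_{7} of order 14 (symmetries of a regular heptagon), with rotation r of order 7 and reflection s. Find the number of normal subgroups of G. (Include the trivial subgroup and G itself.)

G has 10 subgroups. Checking conjugation-invariance by order — order 1: 1/1 normal; order 2: 0/7 normal; order 7: 1/1 normal; order 14: 1/1 normal.
Total normal subgroups: 3.

3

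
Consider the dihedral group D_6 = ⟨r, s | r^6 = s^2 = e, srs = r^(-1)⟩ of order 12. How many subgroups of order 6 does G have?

3

|G| = 12 and 6 | 12, so subgroups of order 6 are possible by Lagrange.
The subgroups of order 6 are: {e, r, r^2, r^3, r^4, r^5}; {e, r^2, r^4, s, r^2s, r^4s}; {e, r^2, r^4, rs, r^3s, r^5s}.
So G has 3 subgroups of order 6.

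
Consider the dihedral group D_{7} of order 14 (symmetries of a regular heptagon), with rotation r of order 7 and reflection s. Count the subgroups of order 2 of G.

7

|G| = 14 and 2 | 14, so subgroups of order 2 are possible by Lagrange.
The subgroups of order 2 are: {e, r^2s}; {e, r^3s}; {e, r^4s}; {e, r^5s}; … (7 in all).
So G has 7 subgroups of order 2.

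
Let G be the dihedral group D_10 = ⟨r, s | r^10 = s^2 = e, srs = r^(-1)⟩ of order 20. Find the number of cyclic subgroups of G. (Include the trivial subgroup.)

Group the elements of G by the cyclic subgroup they generate; each cyclic subgroup of order d accounts for φ(d) elements.
Cyclic subgroups by order — order 1: 1; order 2: 11; order 5: 1; order 10: 1.
Total: 14.

14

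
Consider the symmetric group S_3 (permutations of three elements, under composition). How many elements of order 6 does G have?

0

No element of G has order 6 (even though 6 | 6).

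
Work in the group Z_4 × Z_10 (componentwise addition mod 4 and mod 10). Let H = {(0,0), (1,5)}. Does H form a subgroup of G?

(1,5) ∈ H but its inverse (3,5) ∉ H, so H is not a subgroup.

No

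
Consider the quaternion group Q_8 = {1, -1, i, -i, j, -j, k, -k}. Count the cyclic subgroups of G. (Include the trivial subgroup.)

5

Group the elements of G by the cyclic subgroup they generate; each cyclic subgroup of order d accounts for φ(d) elements.
Cyclic subgroups by order — order 1: 1; order 2: 1; order 4: 3.
Total: 5.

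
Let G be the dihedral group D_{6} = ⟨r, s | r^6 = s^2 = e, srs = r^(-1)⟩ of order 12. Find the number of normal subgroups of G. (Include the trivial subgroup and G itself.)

7

G has 16 subgroups. Checking conjugation-invariance by order — order 1: 1/1 normal; order 2: 1/7 normal; order 3: 1/1 normal; order 4: 0/3 normal; order 6: 3/3 normal; order 12: 1/1 normal.
Total normal subgroups: 7.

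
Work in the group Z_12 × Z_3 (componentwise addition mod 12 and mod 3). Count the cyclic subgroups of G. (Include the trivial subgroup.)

Group the elements of G by the cyclic subgroup they generate; each cyclic subgroup of order d accounts for φ(d) elements.
Cyclic subgroups by order — order 1: 1; order 2: 1; order 3: 4; order 4: 1; order 6: 4; order 12: 4.
Total: 15.

15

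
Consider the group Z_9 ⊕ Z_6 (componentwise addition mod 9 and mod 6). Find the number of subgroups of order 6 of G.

4

|G| = 54 and 6 | 54, so subgroups of order 6 are possible by Lagrange.
The subgroups of order 6 are: {(0,0), (0,1), (0,2), (0,3), (0,4), (0,5)}; {(0,0), (0,3), (3,0), (3,3), (6,0), (6,3)}; {(0,0), (0,3), (3,1), (3,4), (6,2), (6,5)}; {(0,0), (0,3), (3,2), (3,5), (6,1), (6,4)}.
So G has 4 subgroups of order 6.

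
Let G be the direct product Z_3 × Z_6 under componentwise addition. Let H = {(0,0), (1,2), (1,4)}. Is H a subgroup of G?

(1,2) ∈ H but its inverse (2,4) ∉ H, so H is not a subgroup.

No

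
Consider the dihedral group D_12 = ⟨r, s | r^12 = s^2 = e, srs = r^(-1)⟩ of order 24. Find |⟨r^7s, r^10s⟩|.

|⟨r^7s⟩| = 2 and |⟨r^10s⟩| = 2, so |H| is a multiple of lcm(2, 2) = 2 and divides |G| = 24.
Closing under the operation: H = {e, r^3, r^6, r^9, rs, r^4s, r^7s, r^10s}, so |H| = 8.

8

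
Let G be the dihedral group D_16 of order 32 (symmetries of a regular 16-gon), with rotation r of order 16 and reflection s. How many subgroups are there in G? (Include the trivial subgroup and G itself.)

36

|G| = 32, so by Lagrange every subgroup order divides 32. Divisors: 1, 2, 4, 8, 16, 32.
Subgroups by order — order 1: 1; order 2: 17; order 4: 9; order 8: 5; order 16: 3; order 32: 1.
Total: 1 + 17 + 9 + 5 + 3 + 1 = 36.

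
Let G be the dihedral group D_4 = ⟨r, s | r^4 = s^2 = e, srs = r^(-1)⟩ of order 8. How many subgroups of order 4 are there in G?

|G| = 8 and 4 | 8, so subgroups of order 4 are possible by Lagrange.
The subgroups of order 4 are: {e, r, r^2, r^3}; {e, r^2, s, r^2s}; {e, r^2, rs, r^3s}.
So G has 3 subgroups of order 4.

3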